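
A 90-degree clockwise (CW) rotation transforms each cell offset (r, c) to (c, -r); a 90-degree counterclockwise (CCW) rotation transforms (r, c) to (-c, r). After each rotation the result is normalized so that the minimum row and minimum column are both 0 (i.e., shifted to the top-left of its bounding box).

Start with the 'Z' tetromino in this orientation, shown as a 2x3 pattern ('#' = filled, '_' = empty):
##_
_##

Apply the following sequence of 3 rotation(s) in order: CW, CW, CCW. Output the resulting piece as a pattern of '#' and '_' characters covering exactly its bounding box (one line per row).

Start:
##_
_##
After rotation 1 (CW):
_#
##
#_
After rotation 2 (CW):
##_
_##
After rotation 3 (CCW):
_#
##
#_

Answer: _#
##
#_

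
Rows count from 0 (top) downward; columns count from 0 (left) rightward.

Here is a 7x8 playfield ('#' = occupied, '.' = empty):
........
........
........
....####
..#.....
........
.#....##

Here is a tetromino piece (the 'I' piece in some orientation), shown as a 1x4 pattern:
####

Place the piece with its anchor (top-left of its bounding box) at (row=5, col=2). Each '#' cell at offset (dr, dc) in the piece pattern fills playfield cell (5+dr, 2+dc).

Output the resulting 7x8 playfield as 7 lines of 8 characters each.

Fill (5+0,2+0) = (5,2)
Fill (5+0,2+1) = (5,3)
Fill (5+0,2+2) = (5,4)
Fill (5+0,2+3) = (5,5)

Answer: ........
........
........
....####
..#.....
..####..
.#....##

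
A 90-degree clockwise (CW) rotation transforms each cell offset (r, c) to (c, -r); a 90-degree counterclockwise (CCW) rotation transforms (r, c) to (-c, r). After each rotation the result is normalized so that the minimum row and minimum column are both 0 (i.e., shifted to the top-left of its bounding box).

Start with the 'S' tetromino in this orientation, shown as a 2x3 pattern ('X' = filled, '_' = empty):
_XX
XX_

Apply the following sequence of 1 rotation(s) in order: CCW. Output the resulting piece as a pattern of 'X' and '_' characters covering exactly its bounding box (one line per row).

Start:
_XX
XX_
After rotation 1 (CCW):
X_
XX
_X

Answer: X_
XX
_X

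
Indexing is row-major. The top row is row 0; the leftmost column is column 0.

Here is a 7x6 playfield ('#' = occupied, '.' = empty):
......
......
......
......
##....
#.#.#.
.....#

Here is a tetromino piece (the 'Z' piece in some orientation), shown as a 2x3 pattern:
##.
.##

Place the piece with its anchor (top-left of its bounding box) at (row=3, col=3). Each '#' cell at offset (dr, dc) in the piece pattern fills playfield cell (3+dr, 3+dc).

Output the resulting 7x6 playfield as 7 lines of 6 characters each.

Answer: ......
......
......
...##.
##..##
#.#.#.
.....#

Derivation:
Fill (3+0,3+0) = (3,3)
Fill (3+0,3+1) = (3,4)
Fill (3+1,3+1) = (4,4)
Fill (3+1,3+2) = (4,5)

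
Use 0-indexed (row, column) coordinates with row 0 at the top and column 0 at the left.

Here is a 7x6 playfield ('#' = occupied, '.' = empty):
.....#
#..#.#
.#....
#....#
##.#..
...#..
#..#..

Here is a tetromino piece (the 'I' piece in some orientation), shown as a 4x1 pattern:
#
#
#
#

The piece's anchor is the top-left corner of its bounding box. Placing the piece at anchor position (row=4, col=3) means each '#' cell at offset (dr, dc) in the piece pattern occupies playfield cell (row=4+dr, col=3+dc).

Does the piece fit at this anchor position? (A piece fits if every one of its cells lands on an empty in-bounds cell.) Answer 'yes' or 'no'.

Answer: no

Derivation:
Check each piece cell at anchor (4, 3):
  offset (0,0) -> (4,3): occupied ('#') -> FAIL
  offset (1,0) -> (5,3): occupied ('#') -> FAIL
  offset (2,0) -> (6,3): occupied ('#') -> FAIL
  offset (3,0) -> (7,3): out of bounds -> FAIL
All cells valid: no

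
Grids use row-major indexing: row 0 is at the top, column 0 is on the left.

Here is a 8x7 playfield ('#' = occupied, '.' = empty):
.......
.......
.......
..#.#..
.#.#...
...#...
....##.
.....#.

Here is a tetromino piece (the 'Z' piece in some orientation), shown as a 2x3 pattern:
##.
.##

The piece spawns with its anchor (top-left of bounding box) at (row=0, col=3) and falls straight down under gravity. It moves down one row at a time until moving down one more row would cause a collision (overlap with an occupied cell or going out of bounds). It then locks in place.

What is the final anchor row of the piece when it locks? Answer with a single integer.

Answer: 1

Derivation:
Spawn at (row=0, col=3). Try each row:
  row 0: fits
  row 1: fits
  row 2: blocked -> lock at row 1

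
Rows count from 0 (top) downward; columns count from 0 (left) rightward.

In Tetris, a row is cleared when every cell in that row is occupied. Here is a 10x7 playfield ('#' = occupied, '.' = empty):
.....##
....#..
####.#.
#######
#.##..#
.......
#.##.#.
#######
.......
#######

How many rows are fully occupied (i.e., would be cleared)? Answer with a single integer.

Check each row:
  row 0: 5 empty cells -> not full
  row 1: 6 empty cells -> not full
  row 2: 2 empty cells -> not full
  row 3: 0 empty cells -> FULL (clear)
  row 4: 3 empty cells -> not full
  row 5: 7 empty cells -> not full
  row 6: 3 empty cells -> not full
  row 7: 0 empty cells -> FULL (clear)
  row 8: 7 empty cells -> not full
  row 9: 0 empty cells -> FULL (clear)
Total rows cleared: 3

Answer: 3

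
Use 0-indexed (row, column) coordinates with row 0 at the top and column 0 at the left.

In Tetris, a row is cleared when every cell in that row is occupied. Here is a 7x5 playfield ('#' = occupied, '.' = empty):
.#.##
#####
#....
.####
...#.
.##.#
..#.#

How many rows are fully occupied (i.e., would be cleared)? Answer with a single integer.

Answer: 1

Derivation:
Check each row:
  row 0: 2 empty cells -> not full
  row 1: 0 empty cells -> FULL (clear)
  row 2: 4 empty cells -> not full
  row 3: 1 empty cell -> not full
  row 4: 4 empty cells -> not full
  row 5: 2 empty cells -> not full
  row 6: 3 empty cells -> not full
Total rows cleared: 1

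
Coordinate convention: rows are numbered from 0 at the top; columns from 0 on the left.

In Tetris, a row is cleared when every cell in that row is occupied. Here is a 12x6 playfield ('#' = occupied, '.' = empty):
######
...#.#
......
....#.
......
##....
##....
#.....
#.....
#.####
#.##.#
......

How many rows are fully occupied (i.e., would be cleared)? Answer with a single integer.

Answer: 1

Derivation:
Check each row:
  row 0: 0 empty cells -> FULL (clear)
  row 1: 4 empty cells -> not full
  row 2: 6 empty cells -> not full
  row 3: 5 empty cells -> not full
  row 4: 6 empty cells -> not full
  row 5: 4 empty cells -> not full
  row 6: 4 empty cells -> not full
  row 7: 5 empty cells -> not full
  row 8: 5 empty cells -> not full
  row 9: 1 empty cell -> not full
  row 10: 2 empty cells -> not full
  row 11: 6 empty cells -> not full
Total rows cleared: 1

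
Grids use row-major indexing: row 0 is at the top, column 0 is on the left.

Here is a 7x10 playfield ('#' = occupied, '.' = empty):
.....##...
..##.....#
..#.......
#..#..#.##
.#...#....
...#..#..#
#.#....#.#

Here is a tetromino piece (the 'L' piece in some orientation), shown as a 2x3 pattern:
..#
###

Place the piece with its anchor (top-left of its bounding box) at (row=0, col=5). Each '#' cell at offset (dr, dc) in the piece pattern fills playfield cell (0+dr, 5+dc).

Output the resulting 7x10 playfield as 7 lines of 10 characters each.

Answer: .....###..
..##.###.#
..#.......
#..#..#.##
.#...#....
...#..#..#
#.#....#.#

Derivation:
Fill (0+0,5+2) = (0,7)
Fill (0+1,5+0) = (1,5)
Fill (0+1,5+1) = (1,6)
Fill (0+1,5+2) = (1,7)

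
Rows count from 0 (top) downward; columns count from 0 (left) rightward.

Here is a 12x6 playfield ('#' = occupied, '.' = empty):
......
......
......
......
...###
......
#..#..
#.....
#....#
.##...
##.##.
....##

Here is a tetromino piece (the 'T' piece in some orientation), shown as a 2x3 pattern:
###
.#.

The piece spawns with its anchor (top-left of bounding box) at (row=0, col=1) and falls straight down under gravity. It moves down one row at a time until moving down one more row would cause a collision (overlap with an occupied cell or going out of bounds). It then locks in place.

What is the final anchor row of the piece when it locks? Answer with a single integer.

Spawn at (row=0, col=1). Try each row:
  row 0: fits
  row 1: fits
  row 2: fits
  row 3: fits
  row 4: blocked -> lock at row 3

Answer: 3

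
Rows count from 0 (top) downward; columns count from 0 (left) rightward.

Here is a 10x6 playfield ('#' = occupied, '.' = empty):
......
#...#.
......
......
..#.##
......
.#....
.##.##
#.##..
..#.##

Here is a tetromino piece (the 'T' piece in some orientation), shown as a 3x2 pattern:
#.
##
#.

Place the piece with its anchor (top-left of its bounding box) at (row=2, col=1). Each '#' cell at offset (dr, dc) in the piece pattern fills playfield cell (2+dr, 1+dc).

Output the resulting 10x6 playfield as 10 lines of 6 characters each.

Answer: ......
#...#.
.#....
.##...
.##.##
......
.#....
.##.##
#.##..
..#.##

Derivation:
Fill (2+0,1+0) = (2,1)
Fill (2+1,1+0) = (3,1)
Fill (2+1,1+1) = (3,2)
Fill (2+2,1+0) = (4,1)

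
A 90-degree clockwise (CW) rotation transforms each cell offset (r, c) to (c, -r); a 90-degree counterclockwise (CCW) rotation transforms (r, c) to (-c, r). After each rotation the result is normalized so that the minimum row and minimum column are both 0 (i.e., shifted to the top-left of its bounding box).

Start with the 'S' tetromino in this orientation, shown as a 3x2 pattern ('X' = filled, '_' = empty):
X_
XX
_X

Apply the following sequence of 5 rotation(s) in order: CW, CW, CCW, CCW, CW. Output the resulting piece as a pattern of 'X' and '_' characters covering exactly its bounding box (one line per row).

Start:
X_
XX
_X
After rotation 1 (CW):
_XX
XX_
After rotation 2 (CW):
X_
XX
_X
After rotation 3 (CCW):
_XX
XX_
After rotation 4 (CCW):
X_
XX
_X
After rotation 5 (CW):
_XX
XX_

Answer: _XX
XX_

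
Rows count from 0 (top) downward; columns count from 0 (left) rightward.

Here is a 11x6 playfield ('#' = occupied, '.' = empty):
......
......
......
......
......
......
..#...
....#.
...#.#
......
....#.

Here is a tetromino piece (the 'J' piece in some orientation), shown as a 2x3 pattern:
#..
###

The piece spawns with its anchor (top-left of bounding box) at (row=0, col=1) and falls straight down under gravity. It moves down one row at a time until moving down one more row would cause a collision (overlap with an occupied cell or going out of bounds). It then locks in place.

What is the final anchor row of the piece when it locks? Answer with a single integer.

Spawn at (row=0, col=1). Try each row:
  row 0: fits
  row 1: fits
  row 2: fits
  row 3: fits
  row 4: fits
  row 5: blocked -> lock at row 4

Answer: 4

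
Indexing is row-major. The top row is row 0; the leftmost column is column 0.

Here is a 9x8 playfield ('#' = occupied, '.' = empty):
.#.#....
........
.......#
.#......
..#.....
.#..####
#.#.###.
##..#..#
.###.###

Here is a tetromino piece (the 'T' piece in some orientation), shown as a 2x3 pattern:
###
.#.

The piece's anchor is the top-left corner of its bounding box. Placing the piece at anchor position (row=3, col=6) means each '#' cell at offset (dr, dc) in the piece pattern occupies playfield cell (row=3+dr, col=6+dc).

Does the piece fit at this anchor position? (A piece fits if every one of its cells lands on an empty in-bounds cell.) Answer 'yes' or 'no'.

Answer: no

Derivation:
Check each piece cell at anchor (3, 6):
  offset (0,0) -> (3,6): empty -> OK
  offset (0,1) -> (3,7): empty -> OK
  offset (0,2) -> (3,8): out of bounds -> FAIL
  offset (1,1) -> (4,7): empty -> OK
All cells valid: no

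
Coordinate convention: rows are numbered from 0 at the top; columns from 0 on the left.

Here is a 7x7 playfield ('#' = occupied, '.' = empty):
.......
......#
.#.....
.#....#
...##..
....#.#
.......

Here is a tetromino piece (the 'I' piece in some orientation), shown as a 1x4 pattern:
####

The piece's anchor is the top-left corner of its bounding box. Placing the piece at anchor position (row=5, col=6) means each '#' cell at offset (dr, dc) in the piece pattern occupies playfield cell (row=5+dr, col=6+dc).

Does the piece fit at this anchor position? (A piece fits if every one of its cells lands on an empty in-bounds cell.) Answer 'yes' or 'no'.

Answer: no

Derivation:
Check each piece cell at anchor (5, 6):
  offset (0,0) -> (5,6): occupied ('#') -> FAIL
  offset (0,1) -> (5,7): out of bounds -> FAIL
  offset (0,2) -> (5,8): out of bounds -> FAIL
  offset (0,3) -> (5,9): out of bounds -> FAIL
All cells valid: no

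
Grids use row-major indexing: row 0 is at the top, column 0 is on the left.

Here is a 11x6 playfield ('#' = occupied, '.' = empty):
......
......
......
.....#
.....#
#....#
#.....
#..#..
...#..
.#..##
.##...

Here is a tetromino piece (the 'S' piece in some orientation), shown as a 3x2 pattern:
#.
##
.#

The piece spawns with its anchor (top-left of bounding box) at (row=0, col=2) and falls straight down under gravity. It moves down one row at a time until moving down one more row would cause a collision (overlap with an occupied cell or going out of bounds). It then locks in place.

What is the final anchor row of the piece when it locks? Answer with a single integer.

Answer: 4

Derivation:
Spawn at (row=0, col=2). Try each row:
  row 0: fits
  row 1: fits
  row 2: fits
  row 3: fits
  row 4: fits
  row 5: blocked -> lock at row 4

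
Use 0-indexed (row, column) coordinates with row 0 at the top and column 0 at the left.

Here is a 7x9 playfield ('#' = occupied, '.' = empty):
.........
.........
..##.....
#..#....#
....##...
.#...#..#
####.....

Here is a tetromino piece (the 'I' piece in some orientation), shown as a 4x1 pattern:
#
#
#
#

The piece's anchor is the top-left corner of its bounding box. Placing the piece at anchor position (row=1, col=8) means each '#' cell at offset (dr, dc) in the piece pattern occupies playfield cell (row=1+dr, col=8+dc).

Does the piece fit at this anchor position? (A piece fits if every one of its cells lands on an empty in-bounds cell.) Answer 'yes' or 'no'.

Answer: no

Derivation:
Check each piece cell at anchor (1, 8):
  offset (0,0) -> (1,8): empty -> OK
  offset (1,0) -> (2,8): empty -> OK
  offset (2,0) -> (3,8): occupied ('#') -> FAIL
  offset (3,0) -> (4,8): empty -> OK
All cells valid: no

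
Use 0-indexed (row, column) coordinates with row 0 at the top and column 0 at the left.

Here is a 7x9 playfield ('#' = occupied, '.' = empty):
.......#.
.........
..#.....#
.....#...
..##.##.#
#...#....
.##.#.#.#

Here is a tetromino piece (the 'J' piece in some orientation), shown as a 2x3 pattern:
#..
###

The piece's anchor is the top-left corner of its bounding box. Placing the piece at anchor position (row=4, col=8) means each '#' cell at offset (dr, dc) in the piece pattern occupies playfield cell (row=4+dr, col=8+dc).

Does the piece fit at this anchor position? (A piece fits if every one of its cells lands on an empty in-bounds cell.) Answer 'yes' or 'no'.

Answer: no

Derivation:
Check each piece cell at anchor (4, 8):
  offset (0,0) -> (4,8): occupied ('#') -> FAIL
  offset (1,0) -> (5,8): empty -> OK
  offset (1,1) -> (5,9): out of bounds -> FAIL
  offset (1,2) -> (5,10): out of bounds -> FAIL
All cells valid: no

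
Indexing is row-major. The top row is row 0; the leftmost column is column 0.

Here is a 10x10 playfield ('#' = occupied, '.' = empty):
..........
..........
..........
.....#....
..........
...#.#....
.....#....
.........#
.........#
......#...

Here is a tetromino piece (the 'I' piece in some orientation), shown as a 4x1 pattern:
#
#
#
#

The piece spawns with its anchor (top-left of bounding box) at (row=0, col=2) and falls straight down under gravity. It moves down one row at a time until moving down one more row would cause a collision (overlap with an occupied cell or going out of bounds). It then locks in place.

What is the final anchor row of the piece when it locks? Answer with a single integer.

Answer: 6

Derivation:
Spawn at (row=0, col=2). Try each row:
  row 0: fits
  row 1: fits
  row 2: fits
  row 3: fits
  row 4: fits
  row 5: fits
  row 6: fits
  row 7: blocked -> lock at row 6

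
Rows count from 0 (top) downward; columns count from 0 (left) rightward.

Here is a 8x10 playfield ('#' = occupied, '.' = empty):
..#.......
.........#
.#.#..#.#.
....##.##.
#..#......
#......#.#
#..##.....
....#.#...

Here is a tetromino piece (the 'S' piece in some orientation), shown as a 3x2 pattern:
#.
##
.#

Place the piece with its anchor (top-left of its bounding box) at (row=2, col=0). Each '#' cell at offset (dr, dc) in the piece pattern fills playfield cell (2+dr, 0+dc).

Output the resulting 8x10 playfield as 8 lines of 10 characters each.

Fill (2+0,0+0) = (2,0)
Fill (2+1,0+0) = (3,0)
Fill (2+1,0+1) = (3,1)
Fill (2+2,0+1) = (4,1)

Answer: ..#.......
.........#
##.#..#.#.
##..##.##.
##.#......
#......#.#
#..##.....
....#.#...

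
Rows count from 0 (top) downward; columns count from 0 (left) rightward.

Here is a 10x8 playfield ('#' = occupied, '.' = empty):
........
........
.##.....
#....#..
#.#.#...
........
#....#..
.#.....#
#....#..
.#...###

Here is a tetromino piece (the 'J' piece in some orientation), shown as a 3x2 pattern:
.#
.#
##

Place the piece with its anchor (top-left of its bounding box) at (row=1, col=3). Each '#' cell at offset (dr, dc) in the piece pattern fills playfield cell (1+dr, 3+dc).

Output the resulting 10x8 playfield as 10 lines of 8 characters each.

Fill (1+0,3+1) = (1,4)
Fill (1+1,3+1) = (2,4)
Fill (1+2,3+0) = (3,3)
Fill (1+2,3+1) = (3,4)

Answer: ........
....#...
.##.#...
#..###..
#.#.#...
........
#....#..
.#.....#
#....#..
.#...###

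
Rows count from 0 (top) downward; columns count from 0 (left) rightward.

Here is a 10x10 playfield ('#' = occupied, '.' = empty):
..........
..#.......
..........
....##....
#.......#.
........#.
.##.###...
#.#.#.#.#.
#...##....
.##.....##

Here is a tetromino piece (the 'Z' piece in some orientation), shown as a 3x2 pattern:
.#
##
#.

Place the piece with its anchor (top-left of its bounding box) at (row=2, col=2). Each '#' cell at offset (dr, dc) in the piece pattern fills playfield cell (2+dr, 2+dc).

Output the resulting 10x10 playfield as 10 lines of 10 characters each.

Fill (2+0,2+1) = (2,3)
Fill (2+1,2+0) = (3,2)
Fill (2+1,2+1) = (3,3)
Fill (2+2,2+0) = (4,2)

Answer: ..........
..#.......
...#......
..####....
#.#.....#.
........#.
.##.###...
#.#.#.#.#.
#...##....
.##.....##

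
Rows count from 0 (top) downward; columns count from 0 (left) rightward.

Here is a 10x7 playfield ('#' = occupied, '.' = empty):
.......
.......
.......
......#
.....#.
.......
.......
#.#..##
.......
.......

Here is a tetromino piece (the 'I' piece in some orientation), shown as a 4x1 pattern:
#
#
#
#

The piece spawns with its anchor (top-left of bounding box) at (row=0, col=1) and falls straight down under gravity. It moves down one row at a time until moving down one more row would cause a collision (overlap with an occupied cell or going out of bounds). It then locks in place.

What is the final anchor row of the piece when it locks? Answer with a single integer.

Spawn at (row=0, col=1). Try each row:
  row 0: fits
  row 1: fits
  row 2: fits
  row 3: fits
  row 4: fits
  row 5: fits
  row 6: fits
  row 7: blocked -> lock at row 6

Answer: 6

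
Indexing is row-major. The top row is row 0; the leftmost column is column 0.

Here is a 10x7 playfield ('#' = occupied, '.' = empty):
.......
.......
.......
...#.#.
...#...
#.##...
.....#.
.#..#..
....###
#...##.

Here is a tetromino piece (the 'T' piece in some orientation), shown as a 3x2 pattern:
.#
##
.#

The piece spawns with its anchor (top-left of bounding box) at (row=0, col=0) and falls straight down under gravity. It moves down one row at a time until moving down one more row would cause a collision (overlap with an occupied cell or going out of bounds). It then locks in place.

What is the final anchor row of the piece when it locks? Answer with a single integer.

Spawn at (row=0, col=0). Try each row:
  row 0: fits
  row 1: fits
  row 2: fits
  row 3: fits
  row 4: blocked -> lock at row 3

Answer: 3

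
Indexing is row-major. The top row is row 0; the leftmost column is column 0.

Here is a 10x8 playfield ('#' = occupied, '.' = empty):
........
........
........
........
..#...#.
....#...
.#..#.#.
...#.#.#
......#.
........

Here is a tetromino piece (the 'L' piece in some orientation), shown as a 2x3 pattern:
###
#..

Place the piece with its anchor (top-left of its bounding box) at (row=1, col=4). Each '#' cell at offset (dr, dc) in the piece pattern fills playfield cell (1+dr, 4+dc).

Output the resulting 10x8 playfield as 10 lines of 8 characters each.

Answer: ........
....###.
....#...
........
..#...#.
....#...
.#..#.#.
...#.#.#
......#.
........

Derivation:
Fill (1+0,4+0) = (1,4)
Fill (1+0,4+1) = (1,5)
Fill (1+0,4+2) = (1,6)
Fill (1+1,4+0) = (2,4)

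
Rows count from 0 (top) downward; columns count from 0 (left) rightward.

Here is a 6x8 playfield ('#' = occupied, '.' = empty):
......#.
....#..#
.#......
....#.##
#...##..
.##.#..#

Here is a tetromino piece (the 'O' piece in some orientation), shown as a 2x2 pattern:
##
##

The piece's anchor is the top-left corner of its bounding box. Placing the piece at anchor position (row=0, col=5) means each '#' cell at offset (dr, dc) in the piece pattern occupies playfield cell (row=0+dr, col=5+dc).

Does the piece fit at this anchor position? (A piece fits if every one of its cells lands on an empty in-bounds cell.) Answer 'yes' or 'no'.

Answer: no

Derivation:
Check each piece cell at anchor (0, 5):
  offset (0,0) -> (0,5): empty -> OK
  offset (0,1) -> (0,6): occupied ('#') -> FAIL
  offset (1,0) -> (1,5): empty -> OK
  offset (1,1) -> (1,6): empty -> OK
All cells valid: no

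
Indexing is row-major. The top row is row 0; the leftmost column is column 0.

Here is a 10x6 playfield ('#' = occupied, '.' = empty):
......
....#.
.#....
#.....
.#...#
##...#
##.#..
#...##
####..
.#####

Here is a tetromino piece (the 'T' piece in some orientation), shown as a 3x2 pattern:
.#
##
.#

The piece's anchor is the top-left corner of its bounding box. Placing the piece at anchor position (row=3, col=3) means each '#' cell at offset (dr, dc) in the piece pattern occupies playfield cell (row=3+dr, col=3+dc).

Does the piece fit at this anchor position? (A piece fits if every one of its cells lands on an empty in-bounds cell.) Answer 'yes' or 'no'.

Check each piece cell at anchor (3, 3):
  offset (0,1) -> (3,4): empty -> OK
  offset (1,0) -> (4,3): empty -> OK
  offset (1,1) -> (4,4): empty -> OK
  offset (2,1) -> (5,4): empty -> OK
All cells valid: yes

Answer: yes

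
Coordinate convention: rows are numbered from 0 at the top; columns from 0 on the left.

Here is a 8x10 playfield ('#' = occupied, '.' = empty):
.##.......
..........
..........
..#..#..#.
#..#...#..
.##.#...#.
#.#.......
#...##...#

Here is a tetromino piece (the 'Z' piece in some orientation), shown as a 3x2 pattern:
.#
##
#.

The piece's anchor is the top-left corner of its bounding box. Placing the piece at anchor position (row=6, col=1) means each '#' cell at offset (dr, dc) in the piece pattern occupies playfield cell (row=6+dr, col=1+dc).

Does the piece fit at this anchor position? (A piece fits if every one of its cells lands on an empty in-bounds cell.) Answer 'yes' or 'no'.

Answer: no

Derivation:
Check each piece cell at anchor (6, 1):
  offset (0,1) -> (6,2): occupied ('#') -> FAIL
  offset (1,0) -> (7,1): empty -> OK
  offset (1,1) -> (7,2): empty -> OK
  offset (2,0) -> (8,1): out of bounds -> FAIL
All cells valid: no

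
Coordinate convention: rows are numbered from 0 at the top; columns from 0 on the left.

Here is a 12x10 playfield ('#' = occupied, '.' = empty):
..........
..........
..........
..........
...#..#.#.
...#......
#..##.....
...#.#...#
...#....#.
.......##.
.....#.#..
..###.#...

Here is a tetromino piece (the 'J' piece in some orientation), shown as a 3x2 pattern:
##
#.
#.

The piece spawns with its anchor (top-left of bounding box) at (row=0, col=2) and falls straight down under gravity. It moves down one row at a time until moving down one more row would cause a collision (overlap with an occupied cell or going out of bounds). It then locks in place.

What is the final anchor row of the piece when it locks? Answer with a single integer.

Spawn at (row=0, col=2). Try each row:
  row 0: fits
  row 1: fits
  row 2: fits
  row 3: fits
  row 4: blocked -> lock at row 3

Answer: 3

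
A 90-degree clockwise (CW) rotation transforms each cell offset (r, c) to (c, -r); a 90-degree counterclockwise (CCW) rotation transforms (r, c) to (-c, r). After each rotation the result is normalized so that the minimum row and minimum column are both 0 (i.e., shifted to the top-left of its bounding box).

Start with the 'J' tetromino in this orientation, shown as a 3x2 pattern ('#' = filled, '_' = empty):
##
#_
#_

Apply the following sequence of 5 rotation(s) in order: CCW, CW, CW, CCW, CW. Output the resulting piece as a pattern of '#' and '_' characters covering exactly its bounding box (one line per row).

Answer: ###
__#

Derivation:
Start:
##
#_
#_
After rotation 1 (CCW):
#__
###
After rotation 2 (CW):
##
#_
#_
After rotation 3 (CW):
###
__#
After rotation 4 (CCW):
##
#_
#_
After rotation 5 (CW):
###
__#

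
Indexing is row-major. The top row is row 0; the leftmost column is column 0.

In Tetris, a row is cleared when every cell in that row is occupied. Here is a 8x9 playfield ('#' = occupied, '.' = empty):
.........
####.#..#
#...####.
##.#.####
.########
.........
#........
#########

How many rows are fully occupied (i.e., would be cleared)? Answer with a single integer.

Answer: 1

Derivation:
Check each row:
  row 0: 9 empty cells -> not full
  row 1: 3 empty cells -> not full
  row 2: 4 empty cells -> not full
  row 3: 2 empty cells -> not full
  row 4: 1 empty cell -> not full
  row 5: 9 empty cells -> not full
  row 6: 8 empty cells -> not full
  row 7: 0 empty cells -> FULL (clear)
Total rows cleared: 1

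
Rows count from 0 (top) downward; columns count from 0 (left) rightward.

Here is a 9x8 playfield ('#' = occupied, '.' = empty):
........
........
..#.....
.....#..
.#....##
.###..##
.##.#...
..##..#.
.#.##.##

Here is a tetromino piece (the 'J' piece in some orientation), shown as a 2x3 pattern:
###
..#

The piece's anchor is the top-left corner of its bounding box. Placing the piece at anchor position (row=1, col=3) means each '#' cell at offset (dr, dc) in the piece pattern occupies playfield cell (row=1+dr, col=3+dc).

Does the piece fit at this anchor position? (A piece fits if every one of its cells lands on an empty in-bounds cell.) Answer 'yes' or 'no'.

Answer: yes

Derivation:
Check each piece cell at anchor (1, 3):
  offset (0,0) -> (1,3): empty -> OK
  offset (0,1) -> (1,4): empty -> OK
  offset (0,2) -> (1,5): empty -> OK
  offset (1,2) -> (2,5): empty -> OK
All cells valid: yes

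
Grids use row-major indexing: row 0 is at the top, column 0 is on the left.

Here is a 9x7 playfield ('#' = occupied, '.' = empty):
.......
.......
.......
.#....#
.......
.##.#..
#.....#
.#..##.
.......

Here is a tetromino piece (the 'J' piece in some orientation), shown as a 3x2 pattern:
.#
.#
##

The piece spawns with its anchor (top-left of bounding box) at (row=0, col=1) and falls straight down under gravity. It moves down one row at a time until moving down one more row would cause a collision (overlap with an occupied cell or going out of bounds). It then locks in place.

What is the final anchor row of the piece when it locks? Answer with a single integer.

Spawn at (row=0, col=1). Try each row:
  row 0: fits
  row 1: blocked -> lock at row 0

Answer: 0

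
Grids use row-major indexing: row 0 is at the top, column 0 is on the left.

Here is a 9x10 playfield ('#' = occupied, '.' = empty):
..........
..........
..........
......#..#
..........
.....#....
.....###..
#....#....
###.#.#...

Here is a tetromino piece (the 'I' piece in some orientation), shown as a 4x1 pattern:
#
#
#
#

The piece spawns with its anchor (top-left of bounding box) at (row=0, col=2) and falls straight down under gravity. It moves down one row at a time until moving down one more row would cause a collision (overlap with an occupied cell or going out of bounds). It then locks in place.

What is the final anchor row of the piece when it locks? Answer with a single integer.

Spawn at (row=0, col=2). Try each row:
  row 0: fits
  row 1: fits
  row 2: fits
  row 3: fits
  row 4: fits
  row 5: blocked -> lock at row 4

Answer: 4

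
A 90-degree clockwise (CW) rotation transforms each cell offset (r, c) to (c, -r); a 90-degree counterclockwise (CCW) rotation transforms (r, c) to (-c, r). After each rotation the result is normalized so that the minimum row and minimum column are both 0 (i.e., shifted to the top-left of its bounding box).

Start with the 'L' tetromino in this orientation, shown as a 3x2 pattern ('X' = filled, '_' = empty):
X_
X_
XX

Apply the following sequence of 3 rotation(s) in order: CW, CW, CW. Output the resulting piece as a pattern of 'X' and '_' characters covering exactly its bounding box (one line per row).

Start:
X_
X_
XX
After rotation 1 (CW):
XXX
X__
After rotation 2 (CW):
XX
_X
_X
After rotation 3 (CW):
__X
XXX

Answer: __X
XXX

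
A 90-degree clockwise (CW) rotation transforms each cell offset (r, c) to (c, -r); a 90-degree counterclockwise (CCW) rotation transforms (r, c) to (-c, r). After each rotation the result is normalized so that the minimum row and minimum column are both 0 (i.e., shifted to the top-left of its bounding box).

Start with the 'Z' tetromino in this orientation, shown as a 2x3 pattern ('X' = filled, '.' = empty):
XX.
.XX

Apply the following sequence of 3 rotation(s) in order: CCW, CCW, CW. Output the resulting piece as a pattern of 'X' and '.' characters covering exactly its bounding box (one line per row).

Answer: .X
XX
X.

Derivation:
Start:
XX.
.XX
After rotation 1 (CCW):
.X
XX
X.
After rotation 2 (CCW):
XX.
.XX
After rotation 3 (CW):
.X
XX
X.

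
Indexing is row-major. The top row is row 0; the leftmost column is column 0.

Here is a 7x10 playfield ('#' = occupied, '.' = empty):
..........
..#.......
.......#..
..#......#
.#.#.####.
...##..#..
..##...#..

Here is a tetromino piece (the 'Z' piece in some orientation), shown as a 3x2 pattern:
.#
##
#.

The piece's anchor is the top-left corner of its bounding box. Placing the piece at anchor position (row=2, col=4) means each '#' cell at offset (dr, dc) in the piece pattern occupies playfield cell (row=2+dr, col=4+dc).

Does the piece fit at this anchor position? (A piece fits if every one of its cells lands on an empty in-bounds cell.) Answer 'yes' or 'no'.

Check each piece cell at anchor (2, 4):
  offset (0,1) -> (2,5): empty -> OK
  offset (1,0) -> (3,4): empty -> OK
  offset (1,1) -> (3,5): empty -> OK
  offset (2,0) -> (4,4): empty -> OK
All cells valid: yes

Answer: yes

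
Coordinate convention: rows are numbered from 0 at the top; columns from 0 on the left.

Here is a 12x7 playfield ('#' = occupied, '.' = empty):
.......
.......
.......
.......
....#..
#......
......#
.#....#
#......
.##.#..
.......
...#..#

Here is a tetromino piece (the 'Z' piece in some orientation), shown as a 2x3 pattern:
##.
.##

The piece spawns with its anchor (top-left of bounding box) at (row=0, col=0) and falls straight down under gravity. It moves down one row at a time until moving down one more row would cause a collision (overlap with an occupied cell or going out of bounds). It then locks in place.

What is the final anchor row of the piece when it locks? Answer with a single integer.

Answer: 4

Derivation:
Spawn at (row=0, col=0). Try each row:
  row 0: fits
  row 1: fits
  row 2: fits
  row 3: fits
  row 4: fits
  row 5: blocked -> lock at row 4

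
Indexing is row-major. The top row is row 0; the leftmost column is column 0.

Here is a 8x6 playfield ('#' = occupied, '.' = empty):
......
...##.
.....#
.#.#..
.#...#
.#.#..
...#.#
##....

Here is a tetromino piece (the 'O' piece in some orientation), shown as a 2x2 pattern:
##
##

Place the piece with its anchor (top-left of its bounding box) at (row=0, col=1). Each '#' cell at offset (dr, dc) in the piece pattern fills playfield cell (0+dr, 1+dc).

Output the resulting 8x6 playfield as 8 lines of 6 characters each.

Answer: .##...
.####.
.....#
.#.#..
.#...#
.#.#..
...#.#
##....

Derivation:
Fill (0+0,1+0) = (0,1)
Fill (0+0,1+1) = (0,2)
Fill (0+1,1+0) = (1,1)
Fill (0+1,1+1) = (1,2)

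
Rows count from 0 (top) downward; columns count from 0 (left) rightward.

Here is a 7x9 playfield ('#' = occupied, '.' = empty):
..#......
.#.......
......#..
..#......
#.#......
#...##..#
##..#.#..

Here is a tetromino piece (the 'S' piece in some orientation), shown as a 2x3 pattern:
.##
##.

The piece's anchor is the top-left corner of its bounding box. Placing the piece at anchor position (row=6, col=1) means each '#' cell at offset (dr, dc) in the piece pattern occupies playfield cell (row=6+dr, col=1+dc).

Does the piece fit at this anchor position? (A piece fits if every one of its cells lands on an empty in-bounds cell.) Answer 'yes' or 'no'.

Check each piece cell at anchor (6, 1):
  offset (0,1) -> (6,2): empty -> OK
  offset (0,2) -> (6,3): empty -> OK
  offset (1,0) -> (7,1): out of bounds -> FAIL
  offset (1,1) -> (7,2): out of bounds -> FAIL
All cells valid: no

Answer: no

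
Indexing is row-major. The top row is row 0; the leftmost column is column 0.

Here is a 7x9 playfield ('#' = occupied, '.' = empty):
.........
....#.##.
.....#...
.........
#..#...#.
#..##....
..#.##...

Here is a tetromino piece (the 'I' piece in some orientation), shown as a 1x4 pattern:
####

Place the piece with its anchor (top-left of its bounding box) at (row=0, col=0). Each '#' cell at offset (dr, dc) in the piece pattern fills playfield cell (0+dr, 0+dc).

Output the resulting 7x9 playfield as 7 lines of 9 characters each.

Answer: ####.....
....#.##.
.....#...
.........
#..#...#.
#..##....
..#.##...

Derivation:
Fill (0+0,0+0) = (0,0)
Fill (0+0,0+1) = (0,1)
Fill (0+0,0+2) = (0,2)
Fill (0+0,0+3) = (0,3)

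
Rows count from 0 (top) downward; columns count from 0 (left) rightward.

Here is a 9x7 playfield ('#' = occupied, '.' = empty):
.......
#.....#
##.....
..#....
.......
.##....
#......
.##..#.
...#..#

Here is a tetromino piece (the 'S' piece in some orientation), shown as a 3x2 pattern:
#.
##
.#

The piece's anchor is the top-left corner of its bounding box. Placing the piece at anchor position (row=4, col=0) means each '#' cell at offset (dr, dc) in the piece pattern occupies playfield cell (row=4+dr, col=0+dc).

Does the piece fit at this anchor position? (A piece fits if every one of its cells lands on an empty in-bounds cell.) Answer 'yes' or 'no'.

Check each piece cell at anchor (4, 0):
  offset (0,0) -> (4,0): empty -> OK
  offset (1,0) -> (5,0): empty -> OK
  offset (1,1) -> (5,1): occupied ('#') -> FAIL
  offset (2,1) -> (6,1): empty -> OK
All cells valid: no

Answer: no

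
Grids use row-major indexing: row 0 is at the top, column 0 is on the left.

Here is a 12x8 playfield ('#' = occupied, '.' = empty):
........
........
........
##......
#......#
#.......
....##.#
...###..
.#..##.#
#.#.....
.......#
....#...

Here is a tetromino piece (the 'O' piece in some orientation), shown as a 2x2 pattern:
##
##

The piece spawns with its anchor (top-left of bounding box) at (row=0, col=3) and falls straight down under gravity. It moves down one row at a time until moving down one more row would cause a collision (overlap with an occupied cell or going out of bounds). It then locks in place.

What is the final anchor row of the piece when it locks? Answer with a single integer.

Spawn at (row=0, col=3). Try each row:
  row 0: fits
  row 1: fits
  row 2: fits
  row 3: fits
  row 4: fits
  row 5: blocked -> lock at row 4

Answer: 4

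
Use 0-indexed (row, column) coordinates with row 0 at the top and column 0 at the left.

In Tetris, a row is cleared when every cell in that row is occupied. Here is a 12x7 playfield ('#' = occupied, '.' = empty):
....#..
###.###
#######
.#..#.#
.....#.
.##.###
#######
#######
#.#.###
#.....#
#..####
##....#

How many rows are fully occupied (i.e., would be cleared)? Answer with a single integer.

Answer: 3

Derivation:
Check each row:
  row 0: 6 empty cells -> not full
  row 1: 1 empty cell -> not full
  row 2: 0 empty cells -> FULL (clear)
  row 3: 4 empty cells -> not full
  row 4: 6 empty cells -> not full
  row 5: 2 empty cells -> not full
  row 6: 0 empty cells -> FULL (clear)
  row 7: 0 empty cells -> FULL (clear)
  row 8: 2 empty cells -> not full
  row 9: 5 empty cells -> not full
  row 10: 2 empty cells -> not full
  row 11: 4 empty cells -> not full
Total rows cleared: 3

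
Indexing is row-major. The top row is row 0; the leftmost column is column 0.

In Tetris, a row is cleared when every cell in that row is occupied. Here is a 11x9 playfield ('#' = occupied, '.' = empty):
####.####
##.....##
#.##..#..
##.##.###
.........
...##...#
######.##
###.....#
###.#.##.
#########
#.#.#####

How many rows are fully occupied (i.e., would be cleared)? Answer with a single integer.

Check each row:
  row 0: 1 empty cell -> not full
  row 1: 5 empty cells -> not full
  row 2: 5 empty cells -> not full
  row 3: 2 empty cells -> not full
  row 4: 9 empty cells -> not full
  row 5: 6 empty cells -> not full
  row 6: 1 empty cell -> not full
  row 7: 5 empty cells -> not full
  row 8: 3 empty cells -> not full
  row 9: 0 empty cells -> FULL (clear)
  row 10: 2 empty cells -> not full
Total rows cleared: 1

Answer: 1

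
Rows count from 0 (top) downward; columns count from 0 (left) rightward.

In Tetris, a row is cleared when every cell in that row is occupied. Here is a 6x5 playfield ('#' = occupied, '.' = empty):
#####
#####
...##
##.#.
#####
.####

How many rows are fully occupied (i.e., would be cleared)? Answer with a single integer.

Answer: 3

Derivation:
Check each row:
  row 0: 0 empty cells -> FULL (clear)
  row 1: 0 empty cells -> FULL (clear)
  row 2: 3 empty cells -> not full
  row 3: 2 empty cells -> not full
  row 4: 0 empty cells -> FULL (clear)
  row 5: 1 empty cell -> not full
Total rows cleared: 3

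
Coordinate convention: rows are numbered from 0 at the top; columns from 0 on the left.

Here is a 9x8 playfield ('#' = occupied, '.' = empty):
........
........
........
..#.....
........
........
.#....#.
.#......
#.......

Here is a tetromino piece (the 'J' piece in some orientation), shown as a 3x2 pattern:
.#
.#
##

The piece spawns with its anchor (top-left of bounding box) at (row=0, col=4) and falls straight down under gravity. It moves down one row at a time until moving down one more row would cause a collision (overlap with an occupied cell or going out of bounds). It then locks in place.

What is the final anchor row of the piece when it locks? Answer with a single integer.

Answer: 6

Derivation:
Spawn at (row=0, col=4). Try each row:
  row 0: fits
  row 1: fits
  row 2: fits
  row 3: fits
  row 4: fits
  row 5: fits
  row 6: fits
  row 7: blocked -> lock at row 6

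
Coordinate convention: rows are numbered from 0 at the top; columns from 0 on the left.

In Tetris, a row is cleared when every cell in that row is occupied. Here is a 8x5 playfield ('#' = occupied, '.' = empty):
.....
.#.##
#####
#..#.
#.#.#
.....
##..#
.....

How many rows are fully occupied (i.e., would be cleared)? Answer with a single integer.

Check each row:
  row 0: 5 empty cells -> not full
  row 1: 2 empty cells -> not full
  row 2: 0 empty cells -> FULL (clear)
  row 3: 3 empty cells -> not full
  row 4: 2 empty cells -> not full
  row 5: 5 empty cells -> not full
  row 6: 2 empty cells -> not full
  row 7: 5 empty cells -> not full
Total rows cleared: 1

Answer: 1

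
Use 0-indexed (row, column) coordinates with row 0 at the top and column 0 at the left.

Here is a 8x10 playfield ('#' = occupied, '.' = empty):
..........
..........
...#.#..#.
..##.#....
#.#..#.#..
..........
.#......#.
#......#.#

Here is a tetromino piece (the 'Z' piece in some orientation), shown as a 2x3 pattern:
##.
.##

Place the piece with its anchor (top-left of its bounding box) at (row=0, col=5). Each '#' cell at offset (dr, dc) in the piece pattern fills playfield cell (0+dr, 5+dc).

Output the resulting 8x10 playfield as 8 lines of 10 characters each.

Answer: .....##...
......##..
...#.#..#.
..##.#....
#.#..#.#..
..........
.#......#.
#......#.#

Derivation:
Fill (0+0,5+0) = (0,5)
Fill (0+0,5+1) = (0,6)
Fill (0+1,5+1) = (1,6)
Fill (0+1,5+2) = (1,7)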